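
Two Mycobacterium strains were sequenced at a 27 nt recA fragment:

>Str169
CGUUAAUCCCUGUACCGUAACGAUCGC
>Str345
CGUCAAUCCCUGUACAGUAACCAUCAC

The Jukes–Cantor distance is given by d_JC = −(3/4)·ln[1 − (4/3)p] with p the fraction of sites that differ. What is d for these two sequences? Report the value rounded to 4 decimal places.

The sequences differ at positions 4 (U/C), 16 (C/A), 22 (G/C), 26 (G/A).
p = 4/27 = 0.148148.
d = −0.75 · ln(1 − (4/3)·0.148148) = −0.75 · ln(0.802469) = −0.75 · (-0.220062) = 0.1650.

0.1650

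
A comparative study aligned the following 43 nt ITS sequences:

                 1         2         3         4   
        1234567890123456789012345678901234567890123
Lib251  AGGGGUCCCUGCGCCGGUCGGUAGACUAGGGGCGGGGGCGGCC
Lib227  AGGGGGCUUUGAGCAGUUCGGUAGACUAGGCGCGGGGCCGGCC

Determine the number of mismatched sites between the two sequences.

8

Mismatches occur at site 6 (U/G), site 8 (C/U), site 9 (C/U), site 12 (C/A), site 15 (C/A), site 17 (G/U), site 31 (G/C), site 38 (G/C).
That gives 8 mismatches out of 43 aligned sites, so the Hamming distance is 8.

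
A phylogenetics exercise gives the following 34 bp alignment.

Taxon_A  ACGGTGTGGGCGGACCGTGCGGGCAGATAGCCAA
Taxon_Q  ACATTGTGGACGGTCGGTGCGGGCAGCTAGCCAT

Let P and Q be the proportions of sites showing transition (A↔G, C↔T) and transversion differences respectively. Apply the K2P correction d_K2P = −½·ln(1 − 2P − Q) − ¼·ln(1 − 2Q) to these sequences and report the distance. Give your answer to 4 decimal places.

Mismatches occur at site 3 (G↔A, transition), site 4 (G↔T, transversion), site 10 (G↔A, transition), site 14 (A↔T, transversion), site 16 (C↔G, transversion), site 27 (A↔C, transversion), site 34 (A↔T, transversion).
Of the 7 differences, 2 transitions and 5 transversions over 34 sites: P = 2/34 = 0.058824, Q = 5/34 = 0.147059.
d = −0.5·ln(0.735293) − 0.25·ln(0.705882) = −0.5·(-0.307486) − 0.25·(-0.348307) = 0.2408.

0.2408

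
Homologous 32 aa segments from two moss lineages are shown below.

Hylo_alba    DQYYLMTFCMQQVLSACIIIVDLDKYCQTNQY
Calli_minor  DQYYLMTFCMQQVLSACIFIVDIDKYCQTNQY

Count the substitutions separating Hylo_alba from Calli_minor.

Mismatches occur at site 19 (I/F), site 23 (L/I).
That gives 2 mismatches out of 32 aligned sites, so the Hamming distance is 2.

2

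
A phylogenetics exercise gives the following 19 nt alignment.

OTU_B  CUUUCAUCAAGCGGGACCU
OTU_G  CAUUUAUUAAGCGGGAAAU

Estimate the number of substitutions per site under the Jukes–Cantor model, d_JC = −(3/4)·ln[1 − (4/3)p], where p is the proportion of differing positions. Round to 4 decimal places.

Mismatches occur at site 2 (U↔A), site 5 (C↔U), site 8 (C↔U), site 17 (C↔A), site 18 (C↔A).
p = 5/19 = 0.263158.
d = −0.75 · ln(1 − (4/3)·0.263158) = −0.75 · ln(0.649123) = −0.75 · (-0.432133) = 0.3241.

0.3241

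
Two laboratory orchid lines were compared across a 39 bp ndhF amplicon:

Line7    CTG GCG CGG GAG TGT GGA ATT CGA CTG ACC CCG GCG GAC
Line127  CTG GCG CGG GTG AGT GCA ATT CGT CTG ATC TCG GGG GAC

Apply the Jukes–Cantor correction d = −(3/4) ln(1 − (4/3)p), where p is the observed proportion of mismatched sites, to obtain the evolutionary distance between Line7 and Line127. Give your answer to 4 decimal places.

0.2052

The sequences differ at positions 11 (A/T), 13 (T/A), 17 (G/C), 24 (A/T), 29 (C/T), 31 (C/T), 35 (C/G).
p = 7/39 = 0.179487.
d = −0.75 · ln(1 − (4/3)·0.179487) = −0.75 · ln(0.760684) = −0.75 · (-0.273537) = 0.2052.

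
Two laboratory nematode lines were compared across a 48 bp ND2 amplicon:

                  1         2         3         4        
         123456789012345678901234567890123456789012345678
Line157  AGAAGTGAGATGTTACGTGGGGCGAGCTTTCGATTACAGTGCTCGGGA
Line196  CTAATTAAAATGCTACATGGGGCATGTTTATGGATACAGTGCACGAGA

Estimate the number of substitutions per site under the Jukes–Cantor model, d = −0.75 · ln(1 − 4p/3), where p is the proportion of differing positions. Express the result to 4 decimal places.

Mismatches occur at site 1 (A↔C), site 2 (G↔T), site 5 (G↔T), site 7 (G↔A), site 9 (G↔A), site 13 (T↔C), site 17 (G↔A), site 24 (G↔A), site 25 (A↔T), site 27 (C↔T), site 30 (T↔A), site 31 (C↔T), site 33 (A↔G), site 34 (T↔A), site 43 (T↔A), site 46 (G↔A).
p = 16/48 = 0.333333.
d = −0.75 · ln(1 − (4/3)·0.333333) = −0.75 · ln(0.555556) = −0.75 · (-0.587786) = 0.4408.

0.4408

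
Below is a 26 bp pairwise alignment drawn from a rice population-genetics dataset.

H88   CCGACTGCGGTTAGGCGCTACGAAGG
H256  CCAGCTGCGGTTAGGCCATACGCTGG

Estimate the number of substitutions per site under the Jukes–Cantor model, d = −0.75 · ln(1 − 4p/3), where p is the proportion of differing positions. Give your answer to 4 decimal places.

Differing sites — 3:G/A; 4:A/G; 17:G/C; 18:C/A; 23:A/C; 24:A/T.
p = 6/26 = 0.230769.
d = −0.75 · ln(1 − (4/3)·0.230769) = −0.75 · ln(0.692308) = −0.75 · (-0.367724) = 0.2758.

0.2758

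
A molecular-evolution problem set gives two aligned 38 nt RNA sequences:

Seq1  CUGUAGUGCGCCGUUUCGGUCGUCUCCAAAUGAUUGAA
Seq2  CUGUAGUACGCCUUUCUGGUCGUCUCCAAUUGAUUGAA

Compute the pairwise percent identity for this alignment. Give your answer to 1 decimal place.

The sequences differ at positions 8 (G/A), 13 (G/U), 16 (U/C), 17 (C/U), 30 (A/U).
33 of the 38 sites match, so the percent identity is 33/38 × 100 = 86.8%.

86.8%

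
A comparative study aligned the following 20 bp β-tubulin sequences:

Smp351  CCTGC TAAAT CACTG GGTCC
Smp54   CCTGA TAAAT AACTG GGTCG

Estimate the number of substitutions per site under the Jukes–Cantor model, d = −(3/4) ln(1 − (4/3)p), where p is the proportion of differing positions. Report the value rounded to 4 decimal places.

0.1674

Differing sites — 5:C/A; 11:C/A; 20:C/G.
p = 3/20 = 0.150000.
d = −0.75 · ln(1 − (4/3)·0.150000) = −0.75 · ln(0.800000) = −0.75 · (-0.223144) = 0.1674.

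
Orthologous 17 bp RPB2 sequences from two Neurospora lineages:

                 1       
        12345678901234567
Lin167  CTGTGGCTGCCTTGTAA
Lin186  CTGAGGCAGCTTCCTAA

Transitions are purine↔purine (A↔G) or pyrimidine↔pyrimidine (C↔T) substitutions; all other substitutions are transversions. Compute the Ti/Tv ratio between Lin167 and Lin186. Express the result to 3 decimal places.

0.667

The sequences differ at positions 4 (T/A, transversion), 8 (T/A, transversion), 11 (C/T, transition), 13 (T/C, transition), 14 (G/C, transversion).
Of the 5 differences, 2 transitions and 3 transversions, so Ti/Tv = 2/3 = 0.667.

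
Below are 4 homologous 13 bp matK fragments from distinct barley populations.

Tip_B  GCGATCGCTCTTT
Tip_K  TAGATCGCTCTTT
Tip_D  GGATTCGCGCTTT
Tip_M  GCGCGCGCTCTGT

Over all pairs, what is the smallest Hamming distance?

Pairwise Hamming distances:
  Tip_B vs Tip_K: 2
  Tip_B vs Tip_D: 4
  Tip_B vs Tip_M: 3
  Tip_K vs Tip_D: 5
  Tip_K vs Tip_M: 5
  Tip_D vs Tip_M: 6
The smallest is 2, between Tip_B and Tip_K.

2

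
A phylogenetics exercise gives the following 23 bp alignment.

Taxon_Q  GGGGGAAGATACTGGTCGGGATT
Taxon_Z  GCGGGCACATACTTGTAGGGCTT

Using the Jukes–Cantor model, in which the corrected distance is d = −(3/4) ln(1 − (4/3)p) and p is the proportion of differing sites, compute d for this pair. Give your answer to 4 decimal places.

0.3206

The sequences differ at positions 2 (G/C), 6 (A/C), 8 (G/C), 14 (G/T), 17 (C/A), 21 (A/C).
p = 6/23 = 0.260870.
d = −0.75 · ln(1 − (4/3)·0.260870) = −0.75 · ln(0.652173) = −0.75 · (-0.427445) = 0.3206.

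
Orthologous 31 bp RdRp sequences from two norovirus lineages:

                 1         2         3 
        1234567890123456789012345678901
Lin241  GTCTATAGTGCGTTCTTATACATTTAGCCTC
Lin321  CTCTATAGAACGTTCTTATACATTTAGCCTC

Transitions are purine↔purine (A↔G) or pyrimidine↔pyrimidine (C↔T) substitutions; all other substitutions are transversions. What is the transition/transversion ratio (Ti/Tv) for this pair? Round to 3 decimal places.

The sequences differ at positions 1 (G/C, transversion), 9 (T/A, transversion), 10 (G/A, transition).
Of the 3 differences, 1 transition and 2 transversions, so Ti/Tv = 1/2 = 0.500.

0.500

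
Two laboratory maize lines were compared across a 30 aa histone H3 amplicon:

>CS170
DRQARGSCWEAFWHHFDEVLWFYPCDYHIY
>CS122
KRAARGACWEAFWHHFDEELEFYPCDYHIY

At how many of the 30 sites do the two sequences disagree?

5

Mismatches occur at site 1 (D↔K), site 3 (Q↔A), site 7 (S↔A), site 19 (V↔E), site 21 (W↔E).
That gives 5 mismatches out of 30 aligned sites, so the Hamming distance is 5.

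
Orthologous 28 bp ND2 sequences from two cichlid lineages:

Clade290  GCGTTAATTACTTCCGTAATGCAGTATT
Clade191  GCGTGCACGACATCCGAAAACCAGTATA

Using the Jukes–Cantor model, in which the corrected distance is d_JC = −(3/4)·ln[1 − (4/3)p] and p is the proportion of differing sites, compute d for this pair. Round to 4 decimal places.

Mismatches occur at site 5 (T/G), site 6 (A/C), site 8 (T/C), site 9 (T/G), site 12 (T/A), site 17 (T/A), site 20 (T/A), site 21 (G/C), site 28 (T/A).
p = 9/28 = 0.321429.
d = −0.75 · ln(1 − (4/3)·0.321429) = −0.75 · ln(0.571428) = −0.75 · (-0.559617) = 0.4197.

0.4197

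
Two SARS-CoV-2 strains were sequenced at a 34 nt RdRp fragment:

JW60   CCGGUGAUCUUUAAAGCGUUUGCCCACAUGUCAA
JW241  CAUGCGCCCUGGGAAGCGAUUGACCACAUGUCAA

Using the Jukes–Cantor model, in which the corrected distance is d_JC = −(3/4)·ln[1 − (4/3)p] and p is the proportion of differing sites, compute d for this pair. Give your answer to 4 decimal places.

The sequences differ at positions 2 (C/A), 3 (G/U), 5 (U/C), 7 (A/C), 8 (U/C), 11 (U/G), 12 (U/G), 13 (A/G), 19 (U/A), 23 (C/A).
p = 10/34 = 0.294118.
d = −0.75 · ln(1 − (4/3)·0.294118) = −0.75 · ln(0.607843) = −0.75 · (-0.497839) = 0.3734.

0.3734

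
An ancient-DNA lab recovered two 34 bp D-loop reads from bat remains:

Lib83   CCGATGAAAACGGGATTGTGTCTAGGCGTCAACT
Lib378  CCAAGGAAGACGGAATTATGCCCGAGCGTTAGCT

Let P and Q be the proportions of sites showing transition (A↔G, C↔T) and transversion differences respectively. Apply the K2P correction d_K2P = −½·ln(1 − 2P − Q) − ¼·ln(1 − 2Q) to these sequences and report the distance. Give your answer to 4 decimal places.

0.4959

Differing sites — 3:G/A (Ti); 5:T/G (Tv); 9:A/G (Ti); 14:G/A (Ti); 18:G/A (Ti); 21:T/C (Ti); 23:T/C (Ti); 24:A/G (Ti); 25:G/A (Ti); 30:C/T (Ti); 32:A/G (Ti).
Of the 11 differences, 10 transitions and 1 transversion over 34 sites: P = 10/34 = 0.294118, Q = 1/34 = 0.029412.
d = −0.5·ln(0.382352) − 0.25·ln(0.941176) = −0.5·(-0.961414) − 0.25·(-0.060625) = 0.4959.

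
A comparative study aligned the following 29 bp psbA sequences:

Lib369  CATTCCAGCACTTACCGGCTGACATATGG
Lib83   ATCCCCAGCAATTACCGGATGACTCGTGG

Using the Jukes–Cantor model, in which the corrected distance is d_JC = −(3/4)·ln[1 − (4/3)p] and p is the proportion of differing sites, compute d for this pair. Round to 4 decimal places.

0.4006

The sequences differ at positions 1 (C/A), 2 (A/T), 3 (T/C), 4 (T/C), 11 (C/A), 19 (C/A), 24 (A/T), 25 (T/C), 26 (A/G).
p = 9/29 = 0.310345.
d = −0.75 · ln(1 − (4/3)·0.310345) = −0.75 · ln(0.586207) = −0.75 · (-0.534082) = 0.4006.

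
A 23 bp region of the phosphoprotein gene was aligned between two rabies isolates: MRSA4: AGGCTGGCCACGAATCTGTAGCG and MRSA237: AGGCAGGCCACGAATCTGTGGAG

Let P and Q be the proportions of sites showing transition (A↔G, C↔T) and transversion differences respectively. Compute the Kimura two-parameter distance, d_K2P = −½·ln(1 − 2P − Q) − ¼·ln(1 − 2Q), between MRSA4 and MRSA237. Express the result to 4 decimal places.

Mismatches occur at site 5 (T↔A, transversion), site 20 (A↔G, transition), site 22 (C↔A, transversion).
Of the 3 differences, 1 transition and 2 transversions over 23 sites: P = 1/23 = 0.043478, Q = 2/23 = 0.086957.
d = −0.5·ln(0.826087) − 0.25·ln(0.826086) = −0.5·(-0.191055) − 0.25·(-0.191056) = 0.1433.

0.1433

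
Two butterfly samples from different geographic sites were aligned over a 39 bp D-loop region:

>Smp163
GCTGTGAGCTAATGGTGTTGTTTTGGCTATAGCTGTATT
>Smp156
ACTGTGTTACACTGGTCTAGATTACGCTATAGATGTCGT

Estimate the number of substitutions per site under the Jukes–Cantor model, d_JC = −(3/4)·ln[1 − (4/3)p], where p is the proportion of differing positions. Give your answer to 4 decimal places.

Mismatches occur at site 1 (G/A), site 7 (A/T), site 8 (G/T), site 9 (C/A), site 10 (T/C), site 12 (A/C), site 17 (G/C), site 19 (T/A), site 21 (T/A), site 24 (T/A), site 25 (G/C), site 33 (C/A), site 37 (A/C), site 38 (T/G).
p = 14/39 = 0.358974.
d = −0.75 · ln(1 − (4/3)·0.358974) = −0.75 · ln(0.521368) = −0.75 · (-0.651299) = 0.4885.

0.4885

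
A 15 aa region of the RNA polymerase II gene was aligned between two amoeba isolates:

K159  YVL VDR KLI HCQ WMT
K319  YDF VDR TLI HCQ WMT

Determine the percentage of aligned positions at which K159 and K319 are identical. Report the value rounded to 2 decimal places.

Differing sites — 2:V/D; 3:L/F; 7:K/T.
12 of the 15 sites match, so the percent identity is 12/15 × 100 = 80.00%.

80.00%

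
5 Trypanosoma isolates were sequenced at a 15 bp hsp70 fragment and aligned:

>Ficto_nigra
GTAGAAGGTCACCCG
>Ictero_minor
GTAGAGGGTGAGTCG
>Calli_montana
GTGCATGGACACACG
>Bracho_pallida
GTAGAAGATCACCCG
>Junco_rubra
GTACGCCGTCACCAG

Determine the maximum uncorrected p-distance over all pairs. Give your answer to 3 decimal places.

0.533

Pairwise Hamming distances:
  Ficto_nigra vs Ictero_minor: 4
  Ficto_nigra vs Calli_montana: 5
  Ficto_nigra vs Bracho_pallida: 1
  Ficto_nigra vs Junco_rubra: 5
  Ictero_minor vs Calli_montana: 7
  Ictero_minor vs Bracho_pallida: 5
  Ictero_minor vs Junco_rubra: 8
  Calli_montana vs Bracho_pallida: 6
  Calli_montana vs Junco_rubra: 7
  Bracho_pallida vs Junco_rubra: 6
The largest is 8 mismatches, between Ictero_minor and Junco_rubra; p = 8/15 = 0.533.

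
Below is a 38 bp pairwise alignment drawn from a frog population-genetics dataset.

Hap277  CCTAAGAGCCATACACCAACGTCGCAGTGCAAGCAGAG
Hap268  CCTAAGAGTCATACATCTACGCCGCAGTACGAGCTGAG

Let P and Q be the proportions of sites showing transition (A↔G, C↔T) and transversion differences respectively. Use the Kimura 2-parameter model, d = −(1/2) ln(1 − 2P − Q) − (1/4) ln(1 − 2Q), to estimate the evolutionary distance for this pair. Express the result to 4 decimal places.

0.2176

Mismatches occur at site 9 (C↔T, transition), site 16 (C↔T, transition), site 18 (A↔T, transversion), site 22 (T↔C, transition), site 29 (G↔A, transition), site 31 (A↔G, transition), site 35 (A↔T, transversion).
Of the 7 differences, 5 transitions and 2 transversions over 38 sites: P = 5/38 = 0.131579, Q = 2/38 = 0.052632.
d = −0.5·ln(0.684210) − 0.25·ln(0.894736) = −0.5·(-0.379490) − 0.25·(-0.111227) = 0.2176.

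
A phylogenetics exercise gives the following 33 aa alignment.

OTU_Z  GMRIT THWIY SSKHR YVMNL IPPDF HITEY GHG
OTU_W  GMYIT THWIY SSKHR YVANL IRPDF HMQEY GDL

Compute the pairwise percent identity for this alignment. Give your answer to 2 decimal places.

78.79%

Mismatches occur at site 3 (R→Y), site 18 (M→A), site 22 (P→R), site 27 (I→M), site 28 (T→Q), site 32 (H→D), site 33 (G→L).
26 of the 33 sites match, so the percent identity is 26/33 × 100 = 78.79%.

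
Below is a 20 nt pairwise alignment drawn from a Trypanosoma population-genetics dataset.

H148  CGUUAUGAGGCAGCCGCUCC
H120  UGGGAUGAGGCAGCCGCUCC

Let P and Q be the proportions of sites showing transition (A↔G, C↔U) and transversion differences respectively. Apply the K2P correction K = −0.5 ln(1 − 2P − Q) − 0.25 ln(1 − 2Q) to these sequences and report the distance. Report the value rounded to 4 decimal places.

The sequences differ at positions 1 (C/U, transition), 3 (U/G, transversion), 4 (U/G, transversion).
Of the 3 differences, 1 transition and 2 transversions over 20 sites: P = 1/20 = 0.050000, Q = 2/20 = 0.100000.
d = −0.5·ln(0.800000) − 0.25·ln(0.800000) = −0.5·(-0.223144) − 0.25·(-0.223144) = 0.1674.

0.1674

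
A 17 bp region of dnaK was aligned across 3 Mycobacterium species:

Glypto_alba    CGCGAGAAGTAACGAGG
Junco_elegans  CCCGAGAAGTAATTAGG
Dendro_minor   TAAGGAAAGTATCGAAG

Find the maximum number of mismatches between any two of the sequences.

9

Pairwise Hamming distances:
  Glypto_alba vs Junco_elegans: 3
  Glypto_alba vs Dendro_minor: 7
  Junco_elegans vs Dendro_minor: 9
The largest is 9, between Junco_elegans and Dendro_minor.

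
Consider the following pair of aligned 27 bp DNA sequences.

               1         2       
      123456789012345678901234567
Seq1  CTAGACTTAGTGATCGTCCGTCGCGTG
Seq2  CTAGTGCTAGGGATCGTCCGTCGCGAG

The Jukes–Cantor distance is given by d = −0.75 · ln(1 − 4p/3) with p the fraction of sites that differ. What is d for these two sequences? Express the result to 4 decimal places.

0.2127

Differing sites — 5:A/T; 6:C/G; 7:T/C; 11:T/G; 26:T/A.
p = 5/27 = 0.185185.
d = −0.75 · ln(1 − (4/3)·0.185185) = −0.75 · ln(0.753087) = −0.75 · (-0.283575) = 0.2127.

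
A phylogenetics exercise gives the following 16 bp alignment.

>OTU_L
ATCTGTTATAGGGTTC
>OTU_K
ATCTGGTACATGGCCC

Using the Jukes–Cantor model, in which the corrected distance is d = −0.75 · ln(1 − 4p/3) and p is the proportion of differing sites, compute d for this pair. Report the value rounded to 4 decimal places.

0.4042

Differing sites — 6:T/G; 9:T/C; 11:G/T; 14:T/C; 15:T/C.
p = 5/16 = 0.312500.
d = −0.75 · ln(1 − (4/3)·0.312500) = −0.75 · ln(0.583333) = −0.75 · (-0.538997) = 0.4042.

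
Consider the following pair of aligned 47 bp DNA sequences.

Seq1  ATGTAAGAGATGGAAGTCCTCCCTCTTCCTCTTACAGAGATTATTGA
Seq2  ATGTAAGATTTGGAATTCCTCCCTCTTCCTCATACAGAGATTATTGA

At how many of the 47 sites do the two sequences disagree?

The sequences differ at positions 9 (G/T), 10 (A/T), 16 (G/T), 32 (T/A).
That gives 4 mismatches out of 47 aligned sites, so the Hamming distance is 4.

4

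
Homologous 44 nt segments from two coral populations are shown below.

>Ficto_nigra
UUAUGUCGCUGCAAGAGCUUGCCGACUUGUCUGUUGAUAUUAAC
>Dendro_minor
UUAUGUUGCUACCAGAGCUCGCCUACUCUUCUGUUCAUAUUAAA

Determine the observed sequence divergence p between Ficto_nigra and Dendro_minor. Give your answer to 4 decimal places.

0.2045

Mismatches occur at site 7 (C→U), site 11 (G→A), site 13 (A→C), site 20 (U→C), site 24 (G→U), site 28 (U→C), site 29 (G→U), site 36 (G→C), site 44 (C→A).
There are 9 differences over 44 sites, so p = 9/44 = 0.2045.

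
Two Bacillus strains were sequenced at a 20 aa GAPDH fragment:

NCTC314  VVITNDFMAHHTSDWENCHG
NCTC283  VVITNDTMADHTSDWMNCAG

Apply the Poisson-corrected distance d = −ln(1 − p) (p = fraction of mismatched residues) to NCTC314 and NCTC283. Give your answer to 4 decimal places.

Differing sites — 7:F/T; 10:H/D; 16:E/M; 19:H/A.
p = 4/20 = 0.200000.
d = −ln(1 − 0.200000) = −ln(0.800000) = 0.2231.

0.2231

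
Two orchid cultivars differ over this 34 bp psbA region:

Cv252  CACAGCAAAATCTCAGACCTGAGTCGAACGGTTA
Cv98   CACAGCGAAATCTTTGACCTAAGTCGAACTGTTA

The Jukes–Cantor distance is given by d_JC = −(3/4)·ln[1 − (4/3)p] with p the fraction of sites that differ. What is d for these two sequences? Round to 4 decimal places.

Mismatches occur at site 7 (A↔G), site 14 (C↔T), site 15 (A↔T), site 21 (G↔A), site 30 (G↔T).
p = 5/34 = 0.147059.
d = −0.75 · ln(1 − (4/3)·0.147059) = −0.75 · ln(0.803921) = −0.75 · (-0.218254) = 0.1637.

0.1637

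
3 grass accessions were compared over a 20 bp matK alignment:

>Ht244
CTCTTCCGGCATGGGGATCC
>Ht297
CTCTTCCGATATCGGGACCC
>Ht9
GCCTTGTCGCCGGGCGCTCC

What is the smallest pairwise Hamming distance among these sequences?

Pairwise Hamming distances:
  Ht244 vs Ht297: 4
  Ht244 vs Ht9: 9
  Ht297 vs Ht9: 13
The smallest is 4, between Ht244 and Ht297.

4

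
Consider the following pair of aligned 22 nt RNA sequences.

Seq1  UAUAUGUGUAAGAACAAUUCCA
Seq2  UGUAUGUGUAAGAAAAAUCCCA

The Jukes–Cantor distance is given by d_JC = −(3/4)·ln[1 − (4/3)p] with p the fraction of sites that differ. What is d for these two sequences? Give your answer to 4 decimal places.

0.1505

Differing sites — 2:A/G; 15:C/A; 19:U/C.
p = 3/22 = 0.136364.
d = −0.75 · ln(1 − (4/3)·0.136364) = −0.75 · ln(0.818181) = −0.75 · (-0.200672) = 0.1505.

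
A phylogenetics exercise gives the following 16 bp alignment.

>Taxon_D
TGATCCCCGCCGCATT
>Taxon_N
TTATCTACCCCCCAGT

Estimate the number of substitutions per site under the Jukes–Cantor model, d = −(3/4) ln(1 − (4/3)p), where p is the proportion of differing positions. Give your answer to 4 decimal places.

Differing sites — 2:G/T; 6:C/T; 7:C/A; 9:G/C; 12:G/C; 15:T/G.
p = 6/16 = 0.375000.
d = −0.75 · ln(1 − (4/3)·0.375000) = −0.75 · ln(0.500000) = −0.75 · (-0.693147) = 0.5199.

0.5199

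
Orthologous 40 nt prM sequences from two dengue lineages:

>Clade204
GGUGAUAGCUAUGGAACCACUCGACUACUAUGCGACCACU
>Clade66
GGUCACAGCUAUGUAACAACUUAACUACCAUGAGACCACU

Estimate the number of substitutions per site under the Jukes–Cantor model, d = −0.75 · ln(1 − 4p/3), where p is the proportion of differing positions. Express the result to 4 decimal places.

The sequences differ at positions 4 (G/C), 6 (U/C), 14 (G/U), 18 (C/A), 22 (C/U), 23 (G/A), 29 (U/C), 33 (C/A).
p = 8/40 = 0.200000.
d = −0.75 · ln(1 − (4/3)·0.200000) = −0.75 · ln(0.733333) = −0.75 · (-0.310155) = 0.2326.

0.2326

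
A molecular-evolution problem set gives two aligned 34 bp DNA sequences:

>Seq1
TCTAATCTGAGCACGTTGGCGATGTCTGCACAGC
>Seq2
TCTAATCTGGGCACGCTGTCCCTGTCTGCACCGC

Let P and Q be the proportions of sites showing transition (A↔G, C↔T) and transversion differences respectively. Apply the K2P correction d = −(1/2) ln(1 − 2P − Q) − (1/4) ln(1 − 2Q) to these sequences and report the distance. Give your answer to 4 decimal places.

0.2012

Mismatches occur at site 10 (A↔G, transition), site 16 (T↔C, transition), site 19 (G↔T, transversion), site 21 (G↔C, transversion), site 22 (A↔C, transversion), site 32 (A↔C, transversion).
Of the 6 differences, 2 transitions and 4 transversions over 34 sites: P = 2/34 = 0.058824, Q = 4/34 = 0.117647.
d = −0.5·ln(0.764705) − 0.25·ln(0.764706) = −0.5·(-0.268265) − 0.25·(-0.268264) = 0.2012.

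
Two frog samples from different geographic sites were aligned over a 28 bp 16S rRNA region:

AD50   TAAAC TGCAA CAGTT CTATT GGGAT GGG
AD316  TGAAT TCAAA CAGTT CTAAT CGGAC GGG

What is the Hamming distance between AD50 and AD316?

Differing sites — 2:A/G; 5:C/T; 7:G/C; 8:C/A; 19:T/A; 21:G/C; 25:T/C.
That gives 7 mismatches out of 28 aligned sites, so the Hamming distance is 7.

7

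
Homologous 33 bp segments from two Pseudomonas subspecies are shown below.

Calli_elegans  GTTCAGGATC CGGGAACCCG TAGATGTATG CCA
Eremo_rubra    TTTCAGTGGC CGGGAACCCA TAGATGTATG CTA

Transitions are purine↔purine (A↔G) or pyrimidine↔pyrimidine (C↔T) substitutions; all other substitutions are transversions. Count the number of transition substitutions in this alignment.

Differing sites — 1:G/T (Tv); 7:G/T (Tv); 8:A/G (Ti); 9:T/G (Tv); 20:G/A (Ti); 32:C/T (Ti).
Of the 6 differences, 3 transitions and 3 transversions, so the answer is 3.

3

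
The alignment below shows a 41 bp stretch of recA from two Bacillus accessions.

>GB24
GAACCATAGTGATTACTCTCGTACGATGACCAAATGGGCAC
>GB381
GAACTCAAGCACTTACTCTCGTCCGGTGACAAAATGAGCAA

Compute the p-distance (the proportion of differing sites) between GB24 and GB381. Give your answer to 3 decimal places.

The sequences differ at positions 5 (C/T), 6 (A/C), 7 (T/A), 10 (T/C), 11 (G/A), 12 (A/C), 23 (A/C), 26 (A/G), 31 (C/A), 37 (G/A), 41 (C/A).
There are 11 differences over 41 sites, so p = 11/41 = 0.268.

0.268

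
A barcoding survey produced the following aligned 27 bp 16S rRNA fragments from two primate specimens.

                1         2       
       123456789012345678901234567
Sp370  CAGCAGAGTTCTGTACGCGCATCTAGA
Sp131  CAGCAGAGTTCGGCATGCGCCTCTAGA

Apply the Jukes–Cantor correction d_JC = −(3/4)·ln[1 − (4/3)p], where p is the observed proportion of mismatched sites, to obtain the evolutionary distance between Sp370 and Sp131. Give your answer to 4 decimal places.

0.1650

Differing sites — 12:T/G; 14:T/C; 16:C/T; 21:A/C.
p = 4/27 = 0.148148.
d = −0.75 · ln(1 − (4/3)·0.148148) = −0.75 · ln(0.802469) = −0.75 · (-0.220062) = 0.1650.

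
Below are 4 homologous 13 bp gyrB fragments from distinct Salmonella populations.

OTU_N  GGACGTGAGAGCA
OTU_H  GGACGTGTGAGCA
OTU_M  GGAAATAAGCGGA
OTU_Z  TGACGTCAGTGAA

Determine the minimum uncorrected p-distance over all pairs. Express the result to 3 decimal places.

0.077

Pairwise Hamming distances:
  OTU_N vs OTU_H: 1
  OTU_N vs OTU_M: 5
  OTU_N vs OTU_Z: 4
  OTU_H vs OTU_M: 6
  OTU_H vs OTU_Z: 5
  OTU_M vs OTU_Z: 6
The smallest is 1 mismatch, between OTU_N and OTU_H; p = 1/13 = 0.077.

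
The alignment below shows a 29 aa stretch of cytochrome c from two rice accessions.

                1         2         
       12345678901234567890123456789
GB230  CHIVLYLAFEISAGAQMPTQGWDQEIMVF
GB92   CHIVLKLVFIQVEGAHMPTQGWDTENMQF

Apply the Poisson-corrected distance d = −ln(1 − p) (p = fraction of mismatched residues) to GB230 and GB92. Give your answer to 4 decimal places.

The sequences differ at positions 6 (Y/K), 8 (A/V), 10 (E/I), 11 (I/Q), 12 (S/V), 13 (A/E), 16 (Q/H), 24 (Q/T), 26 (I/N), 28 (V/Q).
p = 10/29 = 0.344828.
d = −ln(1 − 0.344828) = −ln(0.655172) = 0.4229.

0.4229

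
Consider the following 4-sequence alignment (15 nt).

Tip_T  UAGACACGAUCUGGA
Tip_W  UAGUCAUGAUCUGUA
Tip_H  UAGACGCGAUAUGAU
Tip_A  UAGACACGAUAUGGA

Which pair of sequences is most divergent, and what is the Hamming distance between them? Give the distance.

Pairwise Hamming distances:
  Tip_T vs Tip_W: 3
  Tip_T vs Tip_H: 4
  Tip_T vs Tip_A: 1
  Tip_W vs Tip_H: 6
  Tip_W vs Tip_A: 4
  Tip_H vs Tip_A: 3
The largest is 6, between Tip_W and Tip_H.

6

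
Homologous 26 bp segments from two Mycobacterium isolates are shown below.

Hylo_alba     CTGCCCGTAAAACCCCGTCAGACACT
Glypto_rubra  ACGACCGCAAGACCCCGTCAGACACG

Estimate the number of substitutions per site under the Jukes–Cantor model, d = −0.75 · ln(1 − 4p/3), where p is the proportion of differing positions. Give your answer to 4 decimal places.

Mismatches occur at site 1 (C/A), site 2 (T/C), site 4 (C/A), site 8 (T/C), site 11 (A/G), site 26 (T/G).
p = 6/26 = 0.230769.
d = −0.75 · ln(1 − (4/3)·0.230769) = −0.75 · ln(0.692308) = −0.75 · (-0.367724) = 0.2758.

0.2758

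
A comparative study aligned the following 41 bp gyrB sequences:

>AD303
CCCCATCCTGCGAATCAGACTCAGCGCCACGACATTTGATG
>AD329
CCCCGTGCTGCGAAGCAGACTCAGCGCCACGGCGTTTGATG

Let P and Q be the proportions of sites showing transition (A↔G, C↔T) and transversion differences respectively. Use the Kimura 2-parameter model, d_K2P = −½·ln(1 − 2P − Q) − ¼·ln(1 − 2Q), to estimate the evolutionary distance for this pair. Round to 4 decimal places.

0.1342

Mismatches occur at site 5 (A/G, transition), site 7 (C/G, transversion), site 15 (T/G, transversion), site 32 (A/G, transition), site 34 (A/G, transition).
Of the 5 differences, 3 transitions and 2 transversions over 41 sites: P = 3/41 = 0.073171, Q = 2/41 = 0.048780.
d = −0.5·ln(0.804878) − 0.25·ln(0.902440) = −0.5·(-0.217065) − 0.25·(-0.102653) = 0.1342.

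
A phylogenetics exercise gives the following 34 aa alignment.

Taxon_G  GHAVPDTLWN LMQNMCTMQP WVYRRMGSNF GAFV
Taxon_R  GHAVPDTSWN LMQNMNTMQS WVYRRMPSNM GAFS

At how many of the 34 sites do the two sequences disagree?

Mismatches occur at site 8 (L/S), site 16 (C/N), site 20 (P/S), site 27 (G/P), site 30 (F/M), site 34 (V/S).
That gives 6 mismatches out of 34 aligned sites, so the Hamming distance is 6.

6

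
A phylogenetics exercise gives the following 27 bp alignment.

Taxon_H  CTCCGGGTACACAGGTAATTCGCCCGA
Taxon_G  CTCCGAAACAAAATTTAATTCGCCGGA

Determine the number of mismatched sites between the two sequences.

Differing sites — 6:G/A; 7:G/A; 8:T/A; 9:A/C; 10:C/A; 12:C/A; 14:G/T; 15:G/T; 25:C/G.
That gives 9 mismatches out of 27 aligned sites, so the Hamming distance is 9.

9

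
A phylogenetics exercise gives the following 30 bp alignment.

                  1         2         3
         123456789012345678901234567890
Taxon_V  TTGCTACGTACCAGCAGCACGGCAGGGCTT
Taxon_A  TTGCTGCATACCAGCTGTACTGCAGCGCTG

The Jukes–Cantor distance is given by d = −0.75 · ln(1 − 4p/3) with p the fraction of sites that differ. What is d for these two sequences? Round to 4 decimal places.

The sequences differ at positions 6 (A/G), 8 (G/A), 16 (A/T), 18 (C/T), 21 (G/T), 26 (G/C), 30 (T/G).
p = 7/30 = 0.233333.
d = −0.75 · ln(1 − (4/3)·0.233333) = −0.75 · ln(0.688889) = −0.75 · (-0.372675) = 0.2795.

0.2795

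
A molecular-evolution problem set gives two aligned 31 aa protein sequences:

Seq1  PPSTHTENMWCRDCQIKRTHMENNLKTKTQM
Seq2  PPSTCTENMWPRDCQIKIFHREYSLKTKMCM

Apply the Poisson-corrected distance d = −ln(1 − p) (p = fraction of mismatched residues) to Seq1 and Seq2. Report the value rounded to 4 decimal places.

0.3429

The sequences differ at positions 5 (H/C), 11 (C/P), 18 (R/I), 19 (T/F), 21 (M/R), 23 (N/Y), 24 (N/S), 29 (T/M), 30 (Q/C).
p = 9/31 = 0.290323.
d = −ln(1 − 0.290323) = −ln(0.709677) = 0.3429.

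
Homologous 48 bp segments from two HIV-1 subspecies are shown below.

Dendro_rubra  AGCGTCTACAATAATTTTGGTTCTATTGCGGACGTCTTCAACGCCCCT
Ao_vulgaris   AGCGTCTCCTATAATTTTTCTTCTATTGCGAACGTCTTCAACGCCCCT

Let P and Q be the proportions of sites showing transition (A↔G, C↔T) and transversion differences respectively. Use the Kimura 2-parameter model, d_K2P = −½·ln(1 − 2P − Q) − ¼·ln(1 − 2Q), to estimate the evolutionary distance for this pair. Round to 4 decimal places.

Mismatches occur at site 8 (A→C, transversion), site 10 (A→T, transversion), site 19 (G→T, transversion), site 20 (G→C, transversion), site 31 (G→A, transition).
Of the 5 differences, 1 transition and 4 transversions over 48 sites: P = 1/48 = 0.020833, Q = 4/48 = 0.083333.
d = −0.5·ln(0.875001) − 0.25·ln(0.833334) = −0.5·(-0.133530) − 0.25·(-0.182321) = 0.1123.

0.1123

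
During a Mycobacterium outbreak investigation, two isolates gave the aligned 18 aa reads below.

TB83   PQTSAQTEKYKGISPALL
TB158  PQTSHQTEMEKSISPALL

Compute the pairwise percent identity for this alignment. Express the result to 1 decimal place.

The sequences differ at positions 5 (A/H), 9 (K/M), 10 (Y/E), 12 (G/S).
14 of the 18 sites match, so the percent identity is 14/18 × 100 = 77.8%.

77.8%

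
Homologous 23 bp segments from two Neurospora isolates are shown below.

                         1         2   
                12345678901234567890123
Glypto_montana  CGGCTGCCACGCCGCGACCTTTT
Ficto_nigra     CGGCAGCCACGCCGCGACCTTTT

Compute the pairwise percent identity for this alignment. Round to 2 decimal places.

95.65%

A single mismatch occurs at site 5 (T↔A).
22 of the 23 sites match, so the percent identity is 22/23 × 100 = 95.65%.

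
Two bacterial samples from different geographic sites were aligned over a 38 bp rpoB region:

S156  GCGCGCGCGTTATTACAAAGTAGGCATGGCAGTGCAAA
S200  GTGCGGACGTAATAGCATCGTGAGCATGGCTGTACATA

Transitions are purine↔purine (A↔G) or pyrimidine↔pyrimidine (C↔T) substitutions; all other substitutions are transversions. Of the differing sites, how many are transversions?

7

Mismatches occur at site 2 (C↔T, transition), site 6 (C↔G, transversion), site 7 (G↔A, transition), site 11 (T↔A, transversion), site 14 (T↔A, transversion), site 15 (A↔G, transition), site 18 (A↔T, transversion), site 19 (A↔C, transversion), site 22 (A↔G, transition), site 23 (G↔A, transition), site 31 (A↔T, transversion), site 34 (G↔A, transition), site 37 (A↔T, transversion).
Of the 13 differences, 6 transitions and 7 transversions, so the answer is 7.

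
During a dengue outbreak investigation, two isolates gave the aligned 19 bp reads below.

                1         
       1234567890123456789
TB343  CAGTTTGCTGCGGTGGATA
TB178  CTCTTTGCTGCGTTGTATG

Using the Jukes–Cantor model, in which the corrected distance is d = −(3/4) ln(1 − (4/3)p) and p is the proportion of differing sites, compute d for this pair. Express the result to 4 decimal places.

0.3241

Mismatches occur at site 2 (A↔T), site 3 (G↔C), site 13 (G↔T), site 16 (G↔T), site 19 (A↔G).
p = 5/19 = 0.263158.
d = −0.75 · ln(1 − (4/3)·0.263158) = −0.75 · ln(0.649123) = −0.75 · (-0.432133) = 0.3241.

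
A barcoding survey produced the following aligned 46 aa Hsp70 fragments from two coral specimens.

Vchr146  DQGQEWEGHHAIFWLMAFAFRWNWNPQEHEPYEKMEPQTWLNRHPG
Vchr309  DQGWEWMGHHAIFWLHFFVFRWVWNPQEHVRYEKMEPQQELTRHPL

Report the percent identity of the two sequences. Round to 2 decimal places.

Differing sites — 4:Q/W; 7:E/M; 16:M/H; 17:A/F; 19:A/V; 23:N/V; 30:E/V; 31:P/R; 39:T/Q; 40:W/E; 42:N/T; 46:G/L.
34 of the 46 sites match, so the percent identity is 34/46 × 100 = 73.91%.

73.91%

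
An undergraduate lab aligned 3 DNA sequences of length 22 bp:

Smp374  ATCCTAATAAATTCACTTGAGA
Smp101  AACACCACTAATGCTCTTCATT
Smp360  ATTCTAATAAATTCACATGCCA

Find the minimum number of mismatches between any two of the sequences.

4

Pairwise Hamming distances:
  Smp374 vs Smp101: 11
  Smp374 vs Smp360: 4
  Smp101 vs Smp360: 14
The smallest is 4, between Smp374 and Smp360.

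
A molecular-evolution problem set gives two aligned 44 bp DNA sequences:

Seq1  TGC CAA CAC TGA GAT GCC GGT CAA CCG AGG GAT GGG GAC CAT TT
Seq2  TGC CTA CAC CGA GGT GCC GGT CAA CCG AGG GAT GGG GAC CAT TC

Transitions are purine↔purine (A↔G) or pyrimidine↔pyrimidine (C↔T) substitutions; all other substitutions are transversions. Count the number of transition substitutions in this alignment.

Mismatches occur at site 5 (A/T, transversion), site 10 (T/C, transition), site 14 (A/G, transition), site 44 (T/C, transition).
Of the 4 differences, 3 transitions and 1 transversion, so the answer is 3.

3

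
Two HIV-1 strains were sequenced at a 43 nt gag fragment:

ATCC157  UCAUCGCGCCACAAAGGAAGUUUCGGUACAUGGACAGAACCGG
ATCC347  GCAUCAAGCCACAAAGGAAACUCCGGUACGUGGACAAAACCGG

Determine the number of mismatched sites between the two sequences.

Differing sites — 1:U/G; 6:G/A; 7:C/A; 20:G/A; 21:U/C; 23:U/C; 30:A/G; 37:G/A.
That gives 8 mismatches out of 43 aligned sites, so the Hamming distance is 8.

8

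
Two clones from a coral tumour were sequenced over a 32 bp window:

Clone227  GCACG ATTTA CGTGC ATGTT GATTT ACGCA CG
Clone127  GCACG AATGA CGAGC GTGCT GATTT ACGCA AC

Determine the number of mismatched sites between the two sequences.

The sequences differ at positions 7 (T/A), 9 (T/G), 13 (T/A), 16 (A/G), 19 (T/C), 31 (C/A), 32 (G/C).
That gives 7 mismatches out of 32 aligned sites, so the Hamming distance is 7.

7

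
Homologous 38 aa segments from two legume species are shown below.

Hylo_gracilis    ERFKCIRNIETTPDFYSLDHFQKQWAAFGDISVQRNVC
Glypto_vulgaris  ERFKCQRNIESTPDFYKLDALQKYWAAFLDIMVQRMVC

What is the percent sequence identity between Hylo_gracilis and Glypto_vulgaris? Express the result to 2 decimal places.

Differing sites — 6:I/Q; 11:T/S; 17:S/K; 20:H/A; 21:F/L; 24:Q/Y; 29:G/L; 32:S/M; 36:N/M.
29 of the 38 sites match, so the percent identity is 29/38 × 100 = 76.32%.

76.32%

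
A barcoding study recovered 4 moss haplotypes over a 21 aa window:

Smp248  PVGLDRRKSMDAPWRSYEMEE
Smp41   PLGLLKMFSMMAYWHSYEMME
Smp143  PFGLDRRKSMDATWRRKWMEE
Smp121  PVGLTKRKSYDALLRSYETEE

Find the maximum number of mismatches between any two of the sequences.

12

Pairwise Hamming distances:
  Smp248 vs Smp41: 9
  Smp248 vs Smp143: 5
  Smp248 vs Smp121: 6
  Smp41 vs Smp143: 12
  Smp41 vs Smp121: 11
  Smp143 vs Smp121: 10
The largest is 12, between Smp41 and Smp143.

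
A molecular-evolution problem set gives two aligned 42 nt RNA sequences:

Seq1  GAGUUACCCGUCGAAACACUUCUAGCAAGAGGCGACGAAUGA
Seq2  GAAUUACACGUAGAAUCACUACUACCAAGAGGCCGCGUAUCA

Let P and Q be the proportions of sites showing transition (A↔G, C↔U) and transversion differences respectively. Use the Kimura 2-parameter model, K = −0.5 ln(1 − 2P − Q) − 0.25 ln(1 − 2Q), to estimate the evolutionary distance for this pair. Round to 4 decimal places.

0.2881

Differing sites — 3:G/A (Ti); 8:C/A (Tv); 12:C/A (Tv); 16:A/U (Tv); 21:U/A (Tv); 25:G/C (Tv); 34:G/C (Tv); 35:A/G (Ti); 38:A/U (Tv); 41:G/C (Tv).
Of the 10 differences, 2 transitions and 8 transversions over 42 sites: P = 2/42 = 0.047619, Q = 8/42 = 0.190476.
d = −0.5·ln(0.714286) − 0.25·ln(0.619048) = −0.5·(-0.336472) − 0.25·(-0.479572) = 0.2881.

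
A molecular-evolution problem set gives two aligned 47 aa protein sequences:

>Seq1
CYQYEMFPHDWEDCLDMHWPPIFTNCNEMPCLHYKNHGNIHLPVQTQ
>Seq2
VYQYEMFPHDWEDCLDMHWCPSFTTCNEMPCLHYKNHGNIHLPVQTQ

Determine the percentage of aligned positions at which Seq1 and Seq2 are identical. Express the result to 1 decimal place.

Mismatches occur at site 1 (C→V), site 20 (P→C), site 22 (I→S), site 25 (N→T).
43 of the 47 sites match, so the percent identity is 43/47 × 100 = 91.5%.

91.5%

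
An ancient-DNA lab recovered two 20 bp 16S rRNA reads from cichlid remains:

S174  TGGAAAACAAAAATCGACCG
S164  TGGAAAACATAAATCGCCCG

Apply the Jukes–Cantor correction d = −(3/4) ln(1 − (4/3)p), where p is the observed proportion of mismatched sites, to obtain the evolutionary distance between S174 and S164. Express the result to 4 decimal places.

The sequences differ at positions 10 (A/T), 17 (A/C).
p = 2/20 = 0.100000.
d = −0.75 · ln(1 − (4/3)·0.100000) = −0.75 · ln(0.866667) = −0.75 · (-0.143100) = 0.1073.

0.1073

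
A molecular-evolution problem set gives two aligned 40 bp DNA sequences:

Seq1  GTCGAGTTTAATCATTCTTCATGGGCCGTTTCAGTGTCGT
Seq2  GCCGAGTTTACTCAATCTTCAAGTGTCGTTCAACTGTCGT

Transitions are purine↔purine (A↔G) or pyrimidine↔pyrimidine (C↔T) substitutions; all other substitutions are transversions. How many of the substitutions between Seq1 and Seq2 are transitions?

3

The sequences differ at positions 2 (T/C, transition), 11 (A/C, transversion), 15 (T/A, transversion), 22 (T/A, transversion), 24 (G/T, transversion), 26 (C/T, transition), 31 (T/C, transition), 32 (C/A, transversion), 34 (G/C, transversion).
Of the 9 differences, 3 transitions and 6 transversions, so the answer is 3.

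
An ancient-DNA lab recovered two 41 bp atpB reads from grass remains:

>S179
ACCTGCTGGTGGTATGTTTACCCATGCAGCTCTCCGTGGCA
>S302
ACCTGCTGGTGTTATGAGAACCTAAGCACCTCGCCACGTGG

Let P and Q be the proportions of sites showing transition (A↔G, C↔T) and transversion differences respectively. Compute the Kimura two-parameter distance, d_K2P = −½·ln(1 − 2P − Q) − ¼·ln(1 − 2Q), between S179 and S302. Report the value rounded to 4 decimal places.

0.4123

Differing sites — 12:G/T (Tv); 17:T/A (Tv); 18:T/G (Tv); 19:T/A (Tv); 23:C/T (Ti); 25:T/A (Tv); 29:G/C (Tv); 33:T/G (Tv); 36:G/A (Ti); 37:T/C (Ti); 39:G/T (Tv); 40:C/G (Tv); 41:A/G (Ti).
Of the 13 differences, 4 transitions and 9 transversions over 41 sites: P = 4/41 = 0.097561, Q = 9/41 = 0.219512.
d = −0.5·ln(0.585366) − 0.25·ln(0.560976) = −0.5·(-0.535518) − 0.25·(-0.578077) = 0.4123.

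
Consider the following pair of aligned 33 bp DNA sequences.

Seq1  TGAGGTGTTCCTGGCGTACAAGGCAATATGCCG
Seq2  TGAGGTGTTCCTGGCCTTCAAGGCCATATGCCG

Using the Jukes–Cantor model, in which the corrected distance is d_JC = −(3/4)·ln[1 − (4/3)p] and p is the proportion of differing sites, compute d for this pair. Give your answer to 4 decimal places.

0.0969

The sequences differ at positions 16 (G/C), 18 (A/T), 25 (A/C).
p = 3/33 = 0.090909.
d = −0.75 · ln(1 − (4/3)·0.090909) = −0.75 · ln(0.878788) = −0.75 · (-0.129212) = 0.0969.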